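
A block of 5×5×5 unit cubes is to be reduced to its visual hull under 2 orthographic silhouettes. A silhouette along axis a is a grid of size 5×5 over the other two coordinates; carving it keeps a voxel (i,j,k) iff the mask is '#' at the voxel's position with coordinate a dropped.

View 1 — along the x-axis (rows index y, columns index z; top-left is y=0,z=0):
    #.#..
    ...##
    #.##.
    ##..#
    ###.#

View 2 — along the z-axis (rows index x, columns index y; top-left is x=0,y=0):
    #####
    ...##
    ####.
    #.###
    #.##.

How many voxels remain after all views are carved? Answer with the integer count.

before carving: 125 voxels (5×5×5)
step 1: project along x, AND mask (14/25) → |grid| = 70
step 2: project along z, AND mask (18/25) → |grid| = 51

voxel count = 51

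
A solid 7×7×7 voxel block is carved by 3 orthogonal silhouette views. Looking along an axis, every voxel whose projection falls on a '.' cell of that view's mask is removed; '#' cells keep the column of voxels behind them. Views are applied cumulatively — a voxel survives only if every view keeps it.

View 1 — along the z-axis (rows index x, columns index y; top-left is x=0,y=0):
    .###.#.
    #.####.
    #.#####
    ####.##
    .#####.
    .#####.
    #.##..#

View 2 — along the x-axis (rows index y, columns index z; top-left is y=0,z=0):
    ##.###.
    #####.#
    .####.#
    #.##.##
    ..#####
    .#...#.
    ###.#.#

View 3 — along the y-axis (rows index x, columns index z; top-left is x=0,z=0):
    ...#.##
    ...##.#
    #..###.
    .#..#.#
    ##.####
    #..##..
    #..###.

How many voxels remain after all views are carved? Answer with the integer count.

|visual hull| = 85

initial block: 7^3 = 343
carve view 1 (along z, XY-mask fill 35/49): 245 voxels remain
carve view 2 (along x, YZ-mask fill 33/49): 161 voxels remain
carve view 3 (along y, XZ-mask fill 26/49): 85 voxels remain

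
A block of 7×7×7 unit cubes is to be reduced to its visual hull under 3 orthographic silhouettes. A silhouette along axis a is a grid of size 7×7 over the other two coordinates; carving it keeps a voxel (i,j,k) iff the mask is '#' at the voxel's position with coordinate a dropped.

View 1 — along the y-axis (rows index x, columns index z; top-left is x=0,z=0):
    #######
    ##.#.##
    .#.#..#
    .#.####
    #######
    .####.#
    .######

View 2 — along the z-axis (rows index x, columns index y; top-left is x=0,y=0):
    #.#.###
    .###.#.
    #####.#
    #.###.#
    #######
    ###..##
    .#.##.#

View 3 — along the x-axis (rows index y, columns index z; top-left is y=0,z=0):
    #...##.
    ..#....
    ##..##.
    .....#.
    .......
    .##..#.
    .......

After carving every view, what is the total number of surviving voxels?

|visual hull| = 43

before carving: 343 voxels (7×7×7)
V1 y: intersect with XZ mask (38 set) -- 266 left
V2 z: intersect with XY mask (36 set) -- 196 left
V3 x: intersect with YZ mask (12 set) -- 43 left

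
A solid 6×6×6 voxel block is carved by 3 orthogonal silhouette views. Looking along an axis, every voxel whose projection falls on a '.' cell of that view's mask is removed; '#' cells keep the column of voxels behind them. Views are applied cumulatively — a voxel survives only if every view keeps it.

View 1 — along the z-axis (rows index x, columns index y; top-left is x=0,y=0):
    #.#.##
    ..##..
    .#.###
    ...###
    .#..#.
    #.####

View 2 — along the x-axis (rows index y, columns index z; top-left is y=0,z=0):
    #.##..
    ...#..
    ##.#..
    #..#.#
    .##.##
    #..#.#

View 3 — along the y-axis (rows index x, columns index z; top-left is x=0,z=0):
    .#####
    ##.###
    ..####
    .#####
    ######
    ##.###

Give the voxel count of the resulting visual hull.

|visual hull| = 51

full grid |V| = 216
  1. axis=2 (XY plane), |mask|=20  ⇒  voxels=120
  2. axis=0 (YZ plane), |mask|=17  ⇒  voxels=61
  3. axis=1 (XZ plane), |mask|=30  ⇒  voxels=51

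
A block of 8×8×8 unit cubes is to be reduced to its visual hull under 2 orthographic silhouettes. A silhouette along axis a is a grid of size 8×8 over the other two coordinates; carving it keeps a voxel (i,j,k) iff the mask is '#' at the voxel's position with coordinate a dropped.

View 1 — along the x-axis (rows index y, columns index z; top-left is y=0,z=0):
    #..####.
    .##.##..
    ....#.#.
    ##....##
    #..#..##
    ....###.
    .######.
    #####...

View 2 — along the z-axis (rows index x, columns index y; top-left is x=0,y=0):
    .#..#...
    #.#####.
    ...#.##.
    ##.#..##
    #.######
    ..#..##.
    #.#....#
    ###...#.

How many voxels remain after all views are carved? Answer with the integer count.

initial block: 8^3 = 512
[1] x-view keeps 33 columns → grid now 264
[2] z-view keeps 33 columns → grid now 138

voxel count = 138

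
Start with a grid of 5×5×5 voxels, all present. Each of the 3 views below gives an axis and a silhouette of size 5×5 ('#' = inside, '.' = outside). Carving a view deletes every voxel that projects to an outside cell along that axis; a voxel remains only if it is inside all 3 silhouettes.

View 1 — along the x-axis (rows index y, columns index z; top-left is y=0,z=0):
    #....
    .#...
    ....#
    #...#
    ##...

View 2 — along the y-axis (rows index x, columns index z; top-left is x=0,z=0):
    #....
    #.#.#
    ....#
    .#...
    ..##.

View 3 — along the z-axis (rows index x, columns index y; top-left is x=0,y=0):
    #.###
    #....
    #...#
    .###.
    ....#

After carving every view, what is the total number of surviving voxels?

start: 5×5×5 = 125 voxels
carve view 1 (along x, YZ-mask fill 7/25): 35 voxels remain
carve view 2 (along y, XZ-mask fill 8/25): 12 voxels remain
carve view 3 (along z, XY-mask fill 11/25): 5 voxels remain

|visual hull| = 5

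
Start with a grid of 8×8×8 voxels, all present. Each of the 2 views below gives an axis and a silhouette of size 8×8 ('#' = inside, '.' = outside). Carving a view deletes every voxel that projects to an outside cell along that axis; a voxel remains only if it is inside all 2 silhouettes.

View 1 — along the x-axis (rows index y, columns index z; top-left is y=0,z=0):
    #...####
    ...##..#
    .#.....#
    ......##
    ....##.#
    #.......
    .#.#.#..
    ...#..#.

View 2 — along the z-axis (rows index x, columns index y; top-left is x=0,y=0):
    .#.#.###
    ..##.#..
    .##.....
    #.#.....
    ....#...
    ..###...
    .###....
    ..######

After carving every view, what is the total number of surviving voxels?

voxel count = 58

start: 8×8×8 = 512 voxels
step 1: project along x, AND mask (21/64) → |grid| = 168
step 2: project along z, AND mask (25/64) → |grid| = 58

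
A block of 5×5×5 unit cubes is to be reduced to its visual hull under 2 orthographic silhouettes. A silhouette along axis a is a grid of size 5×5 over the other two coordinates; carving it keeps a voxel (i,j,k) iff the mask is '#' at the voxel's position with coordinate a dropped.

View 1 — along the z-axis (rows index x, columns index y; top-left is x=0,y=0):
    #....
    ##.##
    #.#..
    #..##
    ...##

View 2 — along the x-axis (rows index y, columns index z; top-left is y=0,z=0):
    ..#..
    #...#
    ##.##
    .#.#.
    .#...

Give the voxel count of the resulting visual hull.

before carving: 125 voxels (5×5×5)
after view 1 [z-axis, 12 of 25 cells solid] → remaining = 60
after view 2 [x-axis, 10 of 25 cells solid] → remaining = 19

voxel count = 19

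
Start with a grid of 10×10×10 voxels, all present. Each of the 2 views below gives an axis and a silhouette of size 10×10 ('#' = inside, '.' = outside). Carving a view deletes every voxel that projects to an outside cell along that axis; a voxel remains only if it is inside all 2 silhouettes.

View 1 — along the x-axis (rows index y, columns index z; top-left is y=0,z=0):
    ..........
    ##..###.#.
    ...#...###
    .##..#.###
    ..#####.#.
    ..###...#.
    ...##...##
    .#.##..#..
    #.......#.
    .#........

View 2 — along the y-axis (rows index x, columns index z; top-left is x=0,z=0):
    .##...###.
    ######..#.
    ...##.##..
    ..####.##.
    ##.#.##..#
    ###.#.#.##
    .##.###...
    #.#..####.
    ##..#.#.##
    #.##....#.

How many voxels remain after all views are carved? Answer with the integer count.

before carving: 1000 voxels (10×10×10)
carve view 1 (along x, YZ-mask fill 37/100): 370 voxels remain
carve view 2 (along y, XZ-mask fill 56/100): 211 voxels remain

|visual hull| = 211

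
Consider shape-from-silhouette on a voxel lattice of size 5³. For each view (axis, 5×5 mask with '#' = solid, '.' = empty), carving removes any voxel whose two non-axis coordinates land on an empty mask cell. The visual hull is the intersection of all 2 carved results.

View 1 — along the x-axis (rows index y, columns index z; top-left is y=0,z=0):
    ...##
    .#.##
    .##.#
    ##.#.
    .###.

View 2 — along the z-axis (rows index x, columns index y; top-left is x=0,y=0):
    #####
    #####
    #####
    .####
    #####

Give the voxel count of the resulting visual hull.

start: 5×5×5 = 125 voxels
step 1: project along x, AND mask (14/25) → |grid| = 70
step 2: project along z, AND mask (24/25) → |grid| = 68

68 voxels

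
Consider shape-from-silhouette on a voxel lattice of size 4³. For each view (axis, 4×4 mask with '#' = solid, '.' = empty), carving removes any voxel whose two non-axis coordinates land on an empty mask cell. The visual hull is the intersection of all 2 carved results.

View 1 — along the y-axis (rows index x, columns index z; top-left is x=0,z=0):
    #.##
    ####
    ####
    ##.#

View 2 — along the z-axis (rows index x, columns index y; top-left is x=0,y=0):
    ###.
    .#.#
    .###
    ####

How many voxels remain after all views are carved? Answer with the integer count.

before carving: 64 voxels (4×4×4)
V1 y: intersect with XZ mask (14 set) -- 56 left
V2 z: intersect with XY mask (12 set) -- 41 left

voxel count = 41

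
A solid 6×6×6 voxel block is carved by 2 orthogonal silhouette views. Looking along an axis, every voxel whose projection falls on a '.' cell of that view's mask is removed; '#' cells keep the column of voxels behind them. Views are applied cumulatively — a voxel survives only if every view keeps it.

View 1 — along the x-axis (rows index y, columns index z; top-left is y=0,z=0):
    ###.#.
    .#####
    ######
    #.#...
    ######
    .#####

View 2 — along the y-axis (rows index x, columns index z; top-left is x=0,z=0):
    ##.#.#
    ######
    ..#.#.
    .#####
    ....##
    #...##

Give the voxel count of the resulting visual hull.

102 voxels

before carving: 216 voxels (6×6×6)
after view 1 [x-axis, 28 of 36 cells solid] → remaining = 168
after view 2 [y-axis, 22 of 36 cells solid] → remaining = 102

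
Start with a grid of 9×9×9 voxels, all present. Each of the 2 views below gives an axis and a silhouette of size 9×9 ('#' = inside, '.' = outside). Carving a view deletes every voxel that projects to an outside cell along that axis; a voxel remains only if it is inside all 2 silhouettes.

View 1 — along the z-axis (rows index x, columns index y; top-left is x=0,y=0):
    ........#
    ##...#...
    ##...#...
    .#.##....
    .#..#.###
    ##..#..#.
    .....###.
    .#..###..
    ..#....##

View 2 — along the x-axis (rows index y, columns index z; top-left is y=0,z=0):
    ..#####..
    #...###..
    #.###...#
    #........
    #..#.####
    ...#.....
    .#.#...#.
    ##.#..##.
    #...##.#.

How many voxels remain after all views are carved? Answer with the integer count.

114 voxels

before carving: 729 voxels (9×9×9)
after view 1 [z-axis, 29 of 81 cells solid] → remaining = 261
after view 2 [x-axis, 34 of 81 cells solid] → remaining = 114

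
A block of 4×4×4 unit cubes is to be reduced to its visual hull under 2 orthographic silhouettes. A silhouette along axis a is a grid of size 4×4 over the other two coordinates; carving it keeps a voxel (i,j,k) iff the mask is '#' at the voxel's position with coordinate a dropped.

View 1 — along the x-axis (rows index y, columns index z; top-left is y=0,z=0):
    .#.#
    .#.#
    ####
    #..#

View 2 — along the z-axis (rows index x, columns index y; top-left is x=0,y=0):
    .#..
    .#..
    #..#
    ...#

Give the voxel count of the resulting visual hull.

full grid |V| = 64
V1 x: intersect with YZ mask (10 set) -- 40 left
V2 z: intersect with XY mask (5 set) -- 10 left

remaining voxels: 10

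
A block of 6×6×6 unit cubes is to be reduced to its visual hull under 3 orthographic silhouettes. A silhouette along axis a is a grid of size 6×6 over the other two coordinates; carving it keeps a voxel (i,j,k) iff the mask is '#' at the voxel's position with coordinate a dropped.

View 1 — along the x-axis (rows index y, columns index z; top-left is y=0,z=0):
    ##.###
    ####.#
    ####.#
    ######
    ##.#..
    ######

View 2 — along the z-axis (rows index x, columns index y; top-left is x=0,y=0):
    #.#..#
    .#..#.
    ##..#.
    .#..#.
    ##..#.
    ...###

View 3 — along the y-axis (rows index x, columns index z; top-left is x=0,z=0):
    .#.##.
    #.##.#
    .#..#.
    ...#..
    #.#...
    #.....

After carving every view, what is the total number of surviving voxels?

27 voxels

initial block: 6^3 = 216
[1] x-view keeps 30 columns → grid now 180
[2] z-view keeps 16 columns → grid now 73
[3] y-view keeps 13 columns → grid now 27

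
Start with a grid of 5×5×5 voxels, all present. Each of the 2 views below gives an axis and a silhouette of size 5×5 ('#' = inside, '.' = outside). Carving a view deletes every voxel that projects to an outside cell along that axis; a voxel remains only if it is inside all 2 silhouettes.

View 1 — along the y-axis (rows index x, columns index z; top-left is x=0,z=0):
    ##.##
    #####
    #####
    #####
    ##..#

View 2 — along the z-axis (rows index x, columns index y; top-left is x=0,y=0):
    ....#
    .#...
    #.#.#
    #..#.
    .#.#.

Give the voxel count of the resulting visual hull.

initial block: 5^3 = 125
  1. axis=1 (XZ plane), |mask|=22  ⇒  voxels=110
  2. axis=2 (XY plane), |mask|=9  ⇒  voxels=40

remaining voxels: 40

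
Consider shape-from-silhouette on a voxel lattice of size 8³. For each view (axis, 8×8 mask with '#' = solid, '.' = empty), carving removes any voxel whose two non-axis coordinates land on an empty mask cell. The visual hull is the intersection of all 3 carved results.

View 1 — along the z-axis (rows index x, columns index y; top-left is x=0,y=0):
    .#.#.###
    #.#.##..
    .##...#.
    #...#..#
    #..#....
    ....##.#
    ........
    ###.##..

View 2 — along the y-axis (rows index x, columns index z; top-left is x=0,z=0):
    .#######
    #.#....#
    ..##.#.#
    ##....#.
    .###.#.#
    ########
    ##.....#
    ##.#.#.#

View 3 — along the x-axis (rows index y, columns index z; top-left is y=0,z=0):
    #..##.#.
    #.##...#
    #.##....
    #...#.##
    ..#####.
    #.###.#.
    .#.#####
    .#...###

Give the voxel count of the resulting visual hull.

66 voxels

start: 8×8×8 = 512 voxels
  1. axis=2 (XY plane), |mask|=25  ⇒  voxels=200
  2. axis=1 (XZ plane), |mask|=38  ⇒  voxels=127
  3. axis=0 (YZ plane), |mask|=35  ⇒  voxels=66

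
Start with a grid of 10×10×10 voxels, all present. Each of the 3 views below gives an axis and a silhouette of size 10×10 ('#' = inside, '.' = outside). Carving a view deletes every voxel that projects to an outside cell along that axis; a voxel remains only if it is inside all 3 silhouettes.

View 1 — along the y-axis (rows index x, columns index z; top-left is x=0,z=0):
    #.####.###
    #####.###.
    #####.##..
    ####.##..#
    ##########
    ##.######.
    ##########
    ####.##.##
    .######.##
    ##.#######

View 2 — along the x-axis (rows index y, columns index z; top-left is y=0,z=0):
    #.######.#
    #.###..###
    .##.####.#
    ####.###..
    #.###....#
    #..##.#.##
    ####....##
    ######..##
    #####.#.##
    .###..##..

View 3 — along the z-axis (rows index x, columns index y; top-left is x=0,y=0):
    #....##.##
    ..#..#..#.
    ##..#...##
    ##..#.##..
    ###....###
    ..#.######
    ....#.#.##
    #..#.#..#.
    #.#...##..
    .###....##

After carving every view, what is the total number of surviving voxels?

remaining voxels: 271

start: 10×10×10 = 1000 voxels
carve view 1 (along y, XZ-mask fill 83/100): 830 voxels remain
carve view 2 (along x, YZ-mask fill 67/100): 561 voxels remain
carve view 3 (along z, XY-mask fill 48/100): 271 voxels remain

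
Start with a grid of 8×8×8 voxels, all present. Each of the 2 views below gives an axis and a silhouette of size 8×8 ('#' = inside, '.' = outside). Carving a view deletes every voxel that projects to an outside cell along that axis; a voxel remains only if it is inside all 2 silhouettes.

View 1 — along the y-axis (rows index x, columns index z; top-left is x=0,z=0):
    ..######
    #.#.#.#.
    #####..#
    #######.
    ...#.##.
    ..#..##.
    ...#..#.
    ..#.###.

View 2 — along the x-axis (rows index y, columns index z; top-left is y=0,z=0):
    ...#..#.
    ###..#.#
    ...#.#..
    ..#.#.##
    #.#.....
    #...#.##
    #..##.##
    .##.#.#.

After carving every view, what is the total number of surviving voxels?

start: 8×8×8 = 512 voxels
step 1: project along y, AND mask (35/64) → |grid| = 280
step 2: project along x, AND mask (28/64) → |grid| = 128

remaining voxels: 128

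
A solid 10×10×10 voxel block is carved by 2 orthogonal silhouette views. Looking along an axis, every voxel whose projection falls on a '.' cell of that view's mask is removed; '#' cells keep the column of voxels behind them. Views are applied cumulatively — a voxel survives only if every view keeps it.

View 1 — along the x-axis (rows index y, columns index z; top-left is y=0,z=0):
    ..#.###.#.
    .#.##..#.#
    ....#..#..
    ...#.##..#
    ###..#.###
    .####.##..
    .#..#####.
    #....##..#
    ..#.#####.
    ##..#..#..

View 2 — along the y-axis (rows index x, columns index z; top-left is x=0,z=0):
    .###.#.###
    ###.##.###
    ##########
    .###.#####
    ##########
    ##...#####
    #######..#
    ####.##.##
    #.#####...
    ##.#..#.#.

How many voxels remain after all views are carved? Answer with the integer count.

full grid |V| = 1000
after view 1 [x-axis, 49 of 100 cells solid] → remaining = 490
after view 2 [y-axis, 77 of 100 cells solid] → remaining = 368

|visual hull| = 368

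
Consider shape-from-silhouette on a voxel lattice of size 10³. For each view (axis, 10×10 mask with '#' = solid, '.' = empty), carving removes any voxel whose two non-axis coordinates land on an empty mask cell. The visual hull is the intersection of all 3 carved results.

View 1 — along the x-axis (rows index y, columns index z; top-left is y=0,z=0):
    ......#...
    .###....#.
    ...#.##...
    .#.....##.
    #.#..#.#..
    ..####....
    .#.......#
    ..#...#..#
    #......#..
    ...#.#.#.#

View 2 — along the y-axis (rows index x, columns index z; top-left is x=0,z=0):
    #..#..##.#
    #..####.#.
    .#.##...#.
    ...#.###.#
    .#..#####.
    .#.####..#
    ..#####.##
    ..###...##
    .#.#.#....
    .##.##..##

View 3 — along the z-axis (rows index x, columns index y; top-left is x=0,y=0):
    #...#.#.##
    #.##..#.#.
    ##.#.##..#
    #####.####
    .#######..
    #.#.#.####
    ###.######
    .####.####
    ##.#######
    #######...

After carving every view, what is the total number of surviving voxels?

voxel count = 118

full grid |V| = 1000
carve view 1 (along x, YZ-mask fill 30/100): 300 voxels remain
carve view 2 (along y, XZ-mask fill 53/100): 158 voxels remain
carve view 3 (along z, XY-mask fill 72/100): 118 voxels remain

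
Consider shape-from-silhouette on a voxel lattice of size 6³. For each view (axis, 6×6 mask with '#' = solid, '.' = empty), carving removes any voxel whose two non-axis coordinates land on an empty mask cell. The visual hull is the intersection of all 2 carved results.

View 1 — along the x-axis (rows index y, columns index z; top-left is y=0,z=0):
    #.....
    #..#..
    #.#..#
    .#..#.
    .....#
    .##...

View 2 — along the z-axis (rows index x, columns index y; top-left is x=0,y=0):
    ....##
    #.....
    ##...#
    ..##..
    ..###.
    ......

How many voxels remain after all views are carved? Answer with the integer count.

before carving: 216 voxels (6×6×6)
step 1: project along x, AND mask (11/36) → |grid| = 66
step 2: project along z, AND mask (11/36) → |grid| = 20

remaining voxels: 20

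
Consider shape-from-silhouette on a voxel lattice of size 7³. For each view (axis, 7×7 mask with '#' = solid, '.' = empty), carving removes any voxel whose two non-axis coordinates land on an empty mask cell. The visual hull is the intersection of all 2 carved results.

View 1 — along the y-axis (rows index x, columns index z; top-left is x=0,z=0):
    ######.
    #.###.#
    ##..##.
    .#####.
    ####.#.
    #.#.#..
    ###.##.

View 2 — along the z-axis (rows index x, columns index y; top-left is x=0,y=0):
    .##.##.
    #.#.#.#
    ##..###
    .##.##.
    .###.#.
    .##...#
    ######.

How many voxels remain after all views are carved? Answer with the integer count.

full grid |V| = 343
V1 y: intersect with XZ mask (33 set) -- 231 left
V2 z: intersect with XY mask (30 set) -- 143 left

remaining voxels: 143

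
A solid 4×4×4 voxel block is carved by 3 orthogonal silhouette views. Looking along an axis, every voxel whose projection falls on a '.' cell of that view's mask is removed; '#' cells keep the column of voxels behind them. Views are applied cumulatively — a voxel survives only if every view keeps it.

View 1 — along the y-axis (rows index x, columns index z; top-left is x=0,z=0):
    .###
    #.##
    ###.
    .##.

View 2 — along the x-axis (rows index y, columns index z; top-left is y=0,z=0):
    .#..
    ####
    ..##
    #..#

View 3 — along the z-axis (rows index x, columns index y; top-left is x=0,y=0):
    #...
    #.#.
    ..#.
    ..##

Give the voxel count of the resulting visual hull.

5 voxels

initial block: 4^3 = 64
V1 y: intersect with XZ mask (11 set) -- 44 left
V2 x: intersect with YZ mask (9 set) -- 24 left
V3 z: intersect with XY mask (6 set) -- 5 left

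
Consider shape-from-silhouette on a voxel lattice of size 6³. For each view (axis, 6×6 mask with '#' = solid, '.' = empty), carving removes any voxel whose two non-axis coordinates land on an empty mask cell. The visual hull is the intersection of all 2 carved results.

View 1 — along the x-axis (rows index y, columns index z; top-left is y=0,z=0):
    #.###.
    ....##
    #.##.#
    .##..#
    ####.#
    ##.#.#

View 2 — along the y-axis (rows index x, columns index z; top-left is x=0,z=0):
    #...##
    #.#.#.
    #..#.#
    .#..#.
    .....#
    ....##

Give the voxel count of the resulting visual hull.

51 voxels

before carving: 216 voxels (6×6×6)
[1] x-view keeps 22 columns → grid now 132
[2] y-view keeps 14 columns → grid now 51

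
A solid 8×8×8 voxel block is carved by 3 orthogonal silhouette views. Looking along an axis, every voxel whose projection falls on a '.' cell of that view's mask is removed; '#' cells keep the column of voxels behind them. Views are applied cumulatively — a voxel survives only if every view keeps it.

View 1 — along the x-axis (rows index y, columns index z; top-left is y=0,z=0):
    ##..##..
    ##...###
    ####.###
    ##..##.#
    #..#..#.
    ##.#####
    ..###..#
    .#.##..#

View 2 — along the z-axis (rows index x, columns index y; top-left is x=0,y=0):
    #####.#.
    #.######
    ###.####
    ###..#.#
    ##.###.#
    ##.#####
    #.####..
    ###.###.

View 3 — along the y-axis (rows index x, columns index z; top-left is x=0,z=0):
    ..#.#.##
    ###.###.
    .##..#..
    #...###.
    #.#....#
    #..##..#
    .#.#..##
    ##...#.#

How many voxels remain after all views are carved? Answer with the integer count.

before carving: 512 voxels (8×8×8)
step 1: project along x, AND mask (39/64) → |grid| = 312
step 2: project along z, AND mask (49/64) → |grid| = 239
step 3: project along y, AND mask (32/64) → |grid| = 119

119 voxels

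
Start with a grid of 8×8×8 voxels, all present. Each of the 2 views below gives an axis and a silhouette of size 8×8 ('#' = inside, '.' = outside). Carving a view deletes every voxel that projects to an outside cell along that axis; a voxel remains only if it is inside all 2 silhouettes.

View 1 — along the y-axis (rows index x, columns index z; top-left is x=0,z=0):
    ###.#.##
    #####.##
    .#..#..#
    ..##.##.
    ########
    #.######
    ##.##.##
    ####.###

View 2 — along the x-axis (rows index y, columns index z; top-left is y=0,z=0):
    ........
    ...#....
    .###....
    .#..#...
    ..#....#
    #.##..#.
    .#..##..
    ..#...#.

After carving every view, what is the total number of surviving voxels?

initial block: 8^3 = 512
carve view 1 (along y, XZ-mask fill 48/64): 384 voxels remain
carve view 2 (along x, YZ-mask fill 17/64): 103 voxels remain

voxel count = 103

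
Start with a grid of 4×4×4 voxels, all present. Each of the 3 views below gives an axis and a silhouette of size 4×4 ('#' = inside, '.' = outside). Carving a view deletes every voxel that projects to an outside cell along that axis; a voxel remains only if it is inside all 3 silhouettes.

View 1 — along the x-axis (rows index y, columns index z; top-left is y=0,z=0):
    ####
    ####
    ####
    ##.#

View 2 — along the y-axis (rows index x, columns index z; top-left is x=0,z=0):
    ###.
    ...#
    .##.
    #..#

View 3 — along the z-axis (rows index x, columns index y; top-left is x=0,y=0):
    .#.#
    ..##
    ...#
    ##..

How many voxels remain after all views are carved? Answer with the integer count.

before carving: 64 voxels (4×4×4)
[1] x-view keeps 15 columns → grid now 60
[2] y-view keeps 8 columns → grid now 30
[3] z-view keeps 7 columns → grid now 12

remaining voxels: 12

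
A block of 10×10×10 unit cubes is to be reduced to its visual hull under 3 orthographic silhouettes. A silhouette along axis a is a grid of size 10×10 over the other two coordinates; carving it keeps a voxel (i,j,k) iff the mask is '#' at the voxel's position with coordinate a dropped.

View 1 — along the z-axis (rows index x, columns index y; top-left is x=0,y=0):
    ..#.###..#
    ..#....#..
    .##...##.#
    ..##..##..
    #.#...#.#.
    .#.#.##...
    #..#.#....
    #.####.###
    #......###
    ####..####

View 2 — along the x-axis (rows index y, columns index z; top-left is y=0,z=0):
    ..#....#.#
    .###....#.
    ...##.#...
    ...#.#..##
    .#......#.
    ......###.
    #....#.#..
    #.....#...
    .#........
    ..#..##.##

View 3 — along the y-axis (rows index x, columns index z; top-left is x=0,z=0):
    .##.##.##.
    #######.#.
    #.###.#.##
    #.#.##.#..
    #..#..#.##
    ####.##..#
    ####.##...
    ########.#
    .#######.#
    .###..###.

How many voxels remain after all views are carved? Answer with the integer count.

95 voxels

full grid |V| = 1000
[1] z-view keeps 47 columns → grid now 470
[2] x-view keeps 30 columns → grid now 143
[3] y-view keeps 67 columns → grid now 95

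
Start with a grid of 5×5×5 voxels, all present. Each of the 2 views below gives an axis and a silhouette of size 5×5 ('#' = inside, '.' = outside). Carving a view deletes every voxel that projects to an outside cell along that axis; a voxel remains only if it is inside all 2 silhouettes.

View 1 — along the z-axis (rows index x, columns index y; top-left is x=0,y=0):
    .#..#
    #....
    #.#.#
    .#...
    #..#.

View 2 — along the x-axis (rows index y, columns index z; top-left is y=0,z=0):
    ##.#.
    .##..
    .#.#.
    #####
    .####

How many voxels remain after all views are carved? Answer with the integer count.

voxel count = 28

full grid |V| = 125
carve view 1 (along z, XY-mask fill 9/25): 45 voxels remain
carve view 2 (along x, YZ-mask fill 16/25): 28 voxels remain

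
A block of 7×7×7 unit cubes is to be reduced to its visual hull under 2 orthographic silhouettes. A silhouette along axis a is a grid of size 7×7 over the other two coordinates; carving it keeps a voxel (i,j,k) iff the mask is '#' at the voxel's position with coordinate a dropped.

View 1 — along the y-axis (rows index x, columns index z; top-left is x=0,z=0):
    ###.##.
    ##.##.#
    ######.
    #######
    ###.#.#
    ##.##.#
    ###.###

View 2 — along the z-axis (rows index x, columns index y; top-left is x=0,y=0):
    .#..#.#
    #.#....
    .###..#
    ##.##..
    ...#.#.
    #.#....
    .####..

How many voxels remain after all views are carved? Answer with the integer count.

start: 7×7×7 = 343 voxels
  1. axis=1 (XZ plane), |mask|=39  ⇒  voxels=273
  2. axis=2 (XY plane), |mask|=21  ⇒  voxels=121

remaining voxels: 121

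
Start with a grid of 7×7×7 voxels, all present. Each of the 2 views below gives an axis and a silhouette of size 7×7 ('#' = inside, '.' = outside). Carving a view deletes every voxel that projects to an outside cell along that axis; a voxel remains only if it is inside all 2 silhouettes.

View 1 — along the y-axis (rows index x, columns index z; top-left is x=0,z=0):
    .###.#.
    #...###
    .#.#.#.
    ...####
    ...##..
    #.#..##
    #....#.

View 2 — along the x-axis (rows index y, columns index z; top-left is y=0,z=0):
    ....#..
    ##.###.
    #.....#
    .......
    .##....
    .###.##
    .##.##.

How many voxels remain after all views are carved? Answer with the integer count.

|visual hull| = 61

initial block: 7^3 = 343
V1 y: intersect with XZ mask (23 set) -- 161 left
V2 x: intersect with YZ mask (19 set) -- 61 left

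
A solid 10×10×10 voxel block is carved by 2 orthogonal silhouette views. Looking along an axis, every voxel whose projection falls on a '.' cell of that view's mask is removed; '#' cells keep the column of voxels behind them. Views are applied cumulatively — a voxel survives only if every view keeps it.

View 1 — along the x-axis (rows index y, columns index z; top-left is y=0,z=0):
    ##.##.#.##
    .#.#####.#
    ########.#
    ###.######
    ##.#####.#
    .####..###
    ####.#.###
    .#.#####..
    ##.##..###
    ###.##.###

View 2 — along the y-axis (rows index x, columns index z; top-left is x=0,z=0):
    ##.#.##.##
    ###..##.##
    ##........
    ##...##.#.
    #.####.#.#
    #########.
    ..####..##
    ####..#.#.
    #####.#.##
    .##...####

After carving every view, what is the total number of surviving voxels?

remaining voxels: 468

start: 10×10×10 = 1000 voxels
carve view 1 (along x, YZ-mask fill 76/100): 760 voxels remain
carve view 2 (along y, XZ-mask fill 63/100): 468 voxels remain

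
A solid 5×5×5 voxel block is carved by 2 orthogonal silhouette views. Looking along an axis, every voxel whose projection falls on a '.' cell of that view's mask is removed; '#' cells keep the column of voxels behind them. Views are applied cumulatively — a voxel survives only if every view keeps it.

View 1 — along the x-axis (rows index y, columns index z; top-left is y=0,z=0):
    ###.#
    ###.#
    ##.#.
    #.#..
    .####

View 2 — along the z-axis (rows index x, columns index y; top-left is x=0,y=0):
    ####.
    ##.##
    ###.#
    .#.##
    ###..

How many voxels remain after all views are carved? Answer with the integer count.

63 voxels

start: 5×5×5 = 125 voxels
carve view 1 (along x, YZ-mask fill 17/25): 85 voxels remain
carve view 2 (along z, XY-mask fill 18/25): 63 voxels remain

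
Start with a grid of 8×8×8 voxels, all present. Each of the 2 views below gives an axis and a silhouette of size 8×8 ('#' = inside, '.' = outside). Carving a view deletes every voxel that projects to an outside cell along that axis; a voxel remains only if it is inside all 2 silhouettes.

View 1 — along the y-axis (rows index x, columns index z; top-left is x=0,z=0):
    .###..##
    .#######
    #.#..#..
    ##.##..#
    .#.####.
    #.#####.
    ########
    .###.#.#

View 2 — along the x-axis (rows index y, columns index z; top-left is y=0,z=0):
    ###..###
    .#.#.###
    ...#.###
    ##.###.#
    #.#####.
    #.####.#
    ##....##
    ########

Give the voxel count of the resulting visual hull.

initial block: 8^3 = 512
carve view 1 (along y, XZ-mask fill 44/64): 352 voxels remain
carve view 2 (along x, YZ-mask fill 45/64): 247 voxels remain

|visual hull| = 247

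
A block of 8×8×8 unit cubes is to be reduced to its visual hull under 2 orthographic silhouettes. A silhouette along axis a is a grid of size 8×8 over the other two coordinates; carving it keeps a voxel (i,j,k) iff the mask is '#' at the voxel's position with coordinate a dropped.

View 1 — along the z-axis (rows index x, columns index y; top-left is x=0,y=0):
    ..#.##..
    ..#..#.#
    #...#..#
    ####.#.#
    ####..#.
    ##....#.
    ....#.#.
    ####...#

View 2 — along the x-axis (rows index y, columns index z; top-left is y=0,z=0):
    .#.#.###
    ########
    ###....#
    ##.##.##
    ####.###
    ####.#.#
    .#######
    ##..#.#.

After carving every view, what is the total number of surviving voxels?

start: 8×8×8 = 512 voxels
carve view 1 (along z, XY-mask fill 30/64): 240 voxels remain
carve view 2 (along x, YZ-mask fill 47/64): 171 voxels remain

|visual hull| = 171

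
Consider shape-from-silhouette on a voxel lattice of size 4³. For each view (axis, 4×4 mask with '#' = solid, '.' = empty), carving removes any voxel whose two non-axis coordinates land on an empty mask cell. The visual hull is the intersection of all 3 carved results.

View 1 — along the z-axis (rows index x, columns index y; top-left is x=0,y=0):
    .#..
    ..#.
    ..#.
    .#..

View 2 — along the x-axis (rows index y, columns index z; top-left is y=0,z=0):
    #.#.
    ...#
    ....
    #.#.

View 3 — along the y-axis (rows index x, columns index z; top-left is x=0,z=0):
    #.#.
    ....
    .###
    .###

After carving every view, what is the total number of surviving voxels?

start: 4×4×4 = 64 voxels
[1] z-view keeps 4 columns → grid now 16
[2] x-view keeps 5 columns → grid now 2
[3] y-view keeps 8 columns → grid now 1

remaining voxels: 1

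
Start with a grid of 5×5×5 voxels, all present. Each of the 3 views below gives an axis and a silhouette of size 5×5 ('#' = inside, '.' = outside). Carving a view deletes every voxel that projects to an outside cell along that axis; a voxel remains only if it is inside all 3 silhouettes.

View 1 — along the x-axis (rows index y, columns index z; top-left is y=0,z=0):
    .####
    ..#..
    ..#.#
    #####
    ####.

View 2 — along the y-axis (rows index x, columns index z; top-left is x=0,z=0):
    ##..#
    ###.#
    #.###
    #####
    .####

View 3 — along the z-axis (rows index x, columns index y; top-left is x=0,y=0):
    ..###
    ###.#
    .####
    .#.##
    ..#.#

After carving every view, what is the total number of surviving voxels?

remaining voxels: 40

full grid |V| = 125
after view 1 [x-axis, 16 of 25 cells solid] → remaining = 80
after view 2 [y-axis, 20 of 25 cells solid] → remaining = 64
after view 3 [z-axis, 16 of 25 cells solid] → remaining = 40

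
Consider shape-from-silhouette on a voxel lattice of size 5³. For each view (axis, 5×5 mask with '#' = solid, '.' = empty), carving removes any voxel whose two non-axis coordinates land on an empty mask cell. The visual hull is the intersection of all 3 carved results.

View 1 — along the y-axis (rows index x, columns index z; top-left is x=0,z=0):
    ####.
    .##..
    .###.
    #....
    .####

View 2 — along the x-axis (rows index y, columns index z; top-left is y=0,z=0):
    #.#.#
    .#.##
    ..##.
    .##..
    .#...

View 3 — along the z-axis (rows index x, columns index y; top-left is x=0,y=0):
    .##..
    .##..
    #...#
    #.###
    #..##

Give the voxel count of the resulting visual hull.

full grid |V| = 125
V1 y: intersect with XZ mask (14 set) -- 70 left
V2 x: intersect with YZ mask (11 set) -- 34 left
V3 z: intersect with XY mask (13 set) -- 14 left

|visual hull| = 14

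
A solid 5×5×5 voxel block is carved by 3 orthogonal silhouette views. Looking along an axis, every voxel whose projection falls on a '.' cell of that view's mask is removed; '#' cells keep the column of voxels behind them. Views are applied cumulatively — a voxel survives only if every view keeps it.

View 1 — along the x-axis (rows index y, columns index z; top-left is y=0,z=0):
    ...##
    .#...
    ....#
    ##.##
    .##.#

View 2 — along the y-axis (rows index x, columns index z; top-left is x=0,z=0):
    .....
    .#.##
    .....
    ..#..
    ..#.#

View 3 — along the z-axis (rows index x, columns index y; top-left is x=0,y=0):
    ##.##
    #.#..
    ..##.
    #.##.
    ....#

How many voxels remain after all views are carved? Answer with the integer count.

voxel count = 5

start: 5×5×5 = 125 voxels
  1. axis=0 (YZ plane), |mask|=11  ⇒  voxels=55
  2. axis=1 (XZ plane), |mask|=6  ⇒  voxels=15
  3. axis=2 (XY plane), |mask|=12  ⇒  voxels=5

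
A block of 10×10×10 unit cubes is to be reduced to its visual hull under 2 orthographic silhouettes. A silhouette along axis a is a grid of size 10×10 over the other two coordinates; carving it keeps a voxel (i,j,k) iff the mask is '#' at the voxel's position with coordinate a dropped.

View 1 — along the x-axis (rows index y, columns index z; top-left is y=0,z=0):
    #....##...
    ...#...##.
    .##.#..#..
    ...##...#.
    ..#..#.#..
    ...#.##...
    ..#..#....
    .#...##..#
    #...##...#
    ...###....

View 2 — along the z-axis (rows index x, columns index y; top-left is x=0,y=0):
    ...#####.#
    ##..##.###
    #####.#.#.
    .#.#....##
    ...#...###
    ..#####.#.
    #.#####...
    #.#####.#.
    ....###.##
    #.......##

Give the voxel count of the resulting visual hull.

|visual hull| = 174

before carving: 1000 voxels (10×10×10)
after view 1 [x-axis, 32 of 100 cells solid] → remaining = 320
after view 2 [z-axis, 55 of 100 cells solid] → remaining = 174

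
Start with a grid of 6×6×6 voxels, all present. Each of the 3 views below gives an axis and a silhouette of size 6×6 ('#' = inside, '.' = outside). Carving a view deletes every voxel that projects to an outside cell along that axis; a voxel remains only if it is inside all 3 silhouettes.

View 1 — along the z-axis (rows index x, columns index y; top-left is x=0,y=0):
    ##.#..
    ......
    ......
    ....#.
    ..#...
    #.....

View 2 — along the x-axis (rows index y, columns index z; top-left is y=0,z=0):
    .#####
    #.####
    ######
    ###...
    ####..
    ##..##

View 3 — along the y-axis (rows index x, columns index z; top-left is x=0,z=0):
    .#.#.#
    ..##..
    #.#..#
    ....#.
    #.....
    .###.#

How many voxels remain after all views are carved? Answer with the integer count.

11 voxels

start: 6×6×6 = 216 voxels
[1] z-view keeps 6 columns → grid now 36
[2] x-view keeps 27 columns → grid now 28
[3] y-view keeps 14 columns → grid now 11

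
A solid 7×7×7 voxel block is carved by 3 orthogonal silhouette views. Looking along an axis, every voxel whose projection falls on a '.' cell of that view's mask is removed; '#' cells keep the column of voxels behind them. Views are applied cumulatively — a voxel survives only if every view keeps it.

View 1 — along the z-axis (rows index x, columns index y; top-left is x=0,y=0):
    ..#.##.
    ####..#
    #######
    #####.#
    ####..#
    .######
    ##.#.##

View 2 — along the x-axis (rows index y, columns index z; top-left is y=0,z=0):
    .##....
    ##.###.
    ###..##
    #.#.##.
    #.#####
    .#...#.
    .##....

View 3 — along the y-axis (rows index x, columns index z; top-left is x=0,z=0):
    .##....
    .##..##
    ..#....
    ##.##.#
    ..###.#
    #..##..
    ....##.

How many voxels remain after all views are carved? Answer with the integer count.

initial block: 7^3 = 343
[1] z-view keeps 37 columns → grid now 259
[2] x-view keeps 26 columns → grid now 138
[3] y-view keeps 21 columns → grid now 58

58 voxels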